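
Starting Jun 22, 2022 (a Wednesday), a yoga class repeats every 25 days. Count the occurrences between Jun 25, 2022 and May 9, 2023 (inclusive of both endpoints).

Occurrences land 25·i days after Jun 22, 2022 for i = 0, 1, 2, …
Jun 25, 2022 is 3 days after the start; 3 ÷ 25 = 0 remainder 3; since the remainder is 3, round up to i = 1. First occurrence in the window: #2 on Jul 17, 2022 (1×25 = 25 days in).
May 9, 2023 is 321 days after the start; 321 ÷ 25 = 12 remainder 21. Last occurrence in the window: #13 on Apr 18, 2023.
Occurrences #2 through #13: 12 in total.

12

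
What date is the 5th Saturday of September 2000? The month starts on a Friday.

September 2000 begins on a Friday, so the first Saturday is September 2 (1 day later).
The 5th Saturday is 4 weeks later: 2 + 28 = 30.

September 30, 2000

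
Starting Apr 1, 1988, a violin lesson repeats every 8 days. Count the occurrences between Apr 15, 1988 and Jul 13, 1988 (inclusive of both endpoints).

11

Occurrences land 8·i days after Apr 1, 1988 for i = 0, 1, 2, …
Apr 15, 1988 is 14 days after the start; 14 ÷ 8 = 1 remainder 6; since the remainder is 6, round up to i = 2. First occurrence in the window: #3 on Apr 17, 1988 (2×8 = 16 days in).
Jul 13, 1988 is 103 days after the start; 103 ÷ 8 = 12 remainder 7. Last occurrence in the window: #13 on Jul 6, 1988.
Occurrences #3 through #13: 11 in total.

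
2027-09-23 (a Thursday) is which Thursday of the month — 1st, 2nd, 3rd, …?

Day 23 falls in week ⌈23/7⌉ of the month.
Days 1–7 hold the 1st Thursday, 8–14 the 2nd, 15–21 the 3rd, 22–28 the 4th, 29–31 the 5th.
23 is in the range for the 4th.

4th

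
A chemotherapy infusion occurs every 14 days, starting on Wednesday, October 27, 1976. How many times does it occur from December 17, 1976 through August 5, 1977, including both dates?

Occurrences land 14·i days after October 27, 1976 for i = 0, 1, 2, …
December 17, 1976 is 51 days after the start; 51 ÷ 14 = 3 remainder 9; since the remainder is 9, round up to i = 4. First occurrence in the window: #5 on December 22, 1976 (4×14 = 56 days in).
August 5, 1977 is 282 days after the start; 282 ÷ 14 = 20 remainder 2. Last occurrence in the window: #21 on August 3, 1977.
Occurrences #5 through #21: 17 in total.

17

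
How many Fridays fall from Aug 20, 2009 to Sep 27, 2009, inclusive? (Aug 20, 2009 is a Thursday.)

6

Aug 20, 2009 is a Thursday; the first Friday on or after it is Aug 21, 2009 (1 day later).
From Aug 21, 2009 to Sep 27, 2009: 10 + 27 = 37 days (rest of Aug, Sep).
37 ÷ 7 = 5 full weeks with remainder 2, so 5 more Fridays after the first → 6.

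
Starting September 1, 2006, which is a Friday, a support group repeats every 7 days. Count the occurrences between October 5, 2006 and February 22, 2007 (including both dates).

Occurrences land 7·i days after September 1, 2006 for i = 0, 1, 2, …
October 5, 2006 is 34 days after the start; 34 ÷ 7 = 4 remainder 6; since the remainder is 6, round up to i = 5. First occurrence in the window: #6 on October 6, 2006 (5×7 = 35 days in).
February 22, 2007 is 174 days after the start; 174 ÷ 7 = 24 remainder 6. Last occurrence in the window: #25 on February 16, 2007.
Occurrences #6 through #25: 20 in total.

20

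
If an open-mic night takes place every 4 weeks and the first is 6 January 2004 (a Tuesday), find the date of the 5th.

The 5th occurrence is 4 intervals after the first: 4 × 28 = 112 days after 6 January 2004.
January has 31 days — 25 days to the end of January leaves 87.
February has 29 days (58 left).
March has 31 days (27 left).
27 days into April → 27 April 2004.

27 April 2004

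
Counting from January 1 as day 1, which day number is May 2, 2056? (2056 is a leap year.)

123

Days in months before May: 31 + 29 + 31 + 30 = 121.
Plus 2 days into May → day 123.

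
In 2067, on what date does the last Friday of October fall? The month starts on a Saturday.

28 October 2067

October 2067 begins on a Saturday, so the first Friday is October 7 (6 days later).
October 2067 has 31 days. Adding weeks: 7, 14, 21, 28 — the last one ≤ 31 is the 28th.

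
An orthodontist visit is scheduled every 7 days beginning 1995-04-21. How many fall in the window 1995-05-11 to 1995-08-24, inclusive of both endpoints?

15

Occurrences land 7·i days after 1995-04-21 for i = 0, 1, 2, …
1995-05-11 is 20 days after the start; 20 ÷ 7 = 2 remainder 6; since the remainder is 6, round up to i = 3. First occurrence in the window: #4 on 1995-05-12 (3×7 = 21 days in).
1995-08-24 is 125 days after the start; 125 ÷ 7 = 17 remainder 6. Last occurrence in the window: #18 on 1995-08-18.
Occurrences #4 through #18: 15 in total.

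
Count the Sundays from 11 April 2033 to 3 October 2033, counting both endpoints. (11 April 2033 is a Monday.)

25

11 April 2033 is a Monday; the first Sunday on or after it is 17 April 2033 (6 days later).
From 17 April 2033 to 3 October 2033: 13 + 31 + 30 + 31 + 31 + 30 + 3 = 169 days (rest of April, May, June, July, August, September, October).
169 ÷ 7 = 24 full weeks with remainder 1, so 24 more Sundays after the first → 25.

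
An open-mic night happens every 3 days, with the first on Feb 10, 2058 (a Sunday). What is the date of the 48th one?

Jul 1, 2058

The 48th occurrence is 47 intervals after the first: 47 × 3 = 141 days after Feb 10, 2058.
Feb has 28 days — 18 days to the end of Feb leaves 123.
Mar has 31 days (92 left).
Apr has 30 days (62 left).
May has 31 days (31 left).
Jun has 30 days (1 left).
1 day into Jul → Jul 1, 2058.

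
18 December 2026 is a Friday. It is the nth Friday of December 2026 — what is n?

3rd

Day 18 falls in week ⌈18/7⌉ of the month.
Days 1–7 hold the 1st Friday, 8–14 the 2nd, 15–21 the 3rd, 22–28 the 4th, 29–31 the 5th.
18 is in the range for the 3rd.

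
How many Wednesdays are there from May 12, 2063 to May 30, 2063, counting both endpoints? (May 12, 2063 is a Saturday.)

May 12, 2063 is a Saturday; the first Wednesday on or after it is May 16, 2063 (4 days later).
From May 16, 2063 to May 30, 2063 is 30 − 16 = 14 days.
14 ÷ 7 = 2 full weeks with remainder 0, so 2 more Wednesdays after the first → 3.

3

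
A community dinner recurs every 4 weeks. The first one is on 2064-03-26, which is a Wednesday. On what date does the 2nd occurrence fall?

The 2nd occurrence is 1 interval after the first: 1 × 28 = 28 days after 2064-03-26.
March has 31 days — 5 days to the end of March leaves 23.
23 days into April → 2064-04-23.

2064-04-23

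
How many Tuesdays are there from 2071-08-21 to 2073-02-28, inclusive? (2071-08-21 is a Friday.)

2071-08-21 is a Friday; the first Tuesday on or after it is 2071-08-25 (4 days later).
From 2071-08-25 to 2073-02-28: 128 + 366 + 59 = 553 days (rest of 2071, 2072, to 2073-02-28 in 2073).
553 ÷ 7 = 79 full weeks with remainder 0, so 79 more Tuesdays after the first → 80.

80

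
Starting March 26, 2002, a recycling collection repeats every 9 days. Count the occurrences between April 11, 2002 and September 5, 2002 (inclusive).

17

Occurrences land 9·i days after March 26, 2002 for i = 0, 1, 2, …
April 11, 2002 is 16 days after the start; 16 ÷ 9 = 1 remainder 7; since the remainder is 7, round up to i = 2. First occurrence in the window: #3 on April 13, 2002 (2×9 = 18 days in).
September 5, 2002 is 163 days after the start; 163 ÷ 9 = 18 remainder 1. Last occurrence in the window: #19 on September 4, 2002.
Occurrences #3 through #19: 17 in total.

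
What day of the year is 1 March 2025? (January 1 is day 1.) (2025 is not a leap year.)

Days in months before March: 31 + 28 = 59.
Plus 1 day into March → day 60.

60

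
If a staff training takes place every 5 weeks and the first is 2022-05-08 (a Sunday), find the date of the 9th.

The 9th occurrence is 8 intervals after the first: 8 × 35 = 280 days after 2022-05-08.
May has 31 days — 23 days to the end of May leaves 257.
June has 30 days (227 left).
July has 31 days (196 left).
August has 31 days (165 left).
September has 30 days (135 left).
October has 31 days (104 left).
November has 30 days (74 left).
December has 31 days (43 left).
January has 31 days (12 left).
12 days into February → 2023-02-12.

2023-02-12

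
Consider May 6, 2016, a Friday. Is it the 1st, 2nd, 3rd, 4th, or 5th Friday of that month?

Day 6 falls in week ⌈6/7⌉ of the month.
Days 1–7 hold the 1st Friday, 8–14 the 2nd, 15–21 the 3rd, 22–28 the 4th, 29–31 the 5th.
6 is in the range for the 1st.

1st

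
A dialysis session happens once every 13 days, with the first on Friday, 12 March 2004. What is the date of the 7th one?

29 May 2004

The 7th occurrence is 6 intervals after the first: 6 × 13 = 78 days after 12 March 2004.
March has 31 days — 19 days to the end of March leaves 59.
April has 30 days (29 left).
29 days into May → 29 May 2004.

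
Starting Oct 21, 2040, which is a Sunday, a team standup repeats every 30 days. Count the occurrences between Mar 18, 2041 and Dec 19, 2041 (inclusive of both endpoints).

Occurrences land 30·i days after Oct 21, 2040 for i = 0, 1, 2, …
Mar 18, 2041 is 148 days after the start; 148 ÷ 30 = 4 remainder 28; since the remainder is 28, round up to i = 5. First occurrence in the window: #6 on Mar 20, 2041 (5×30 = 150 days in).
Dec 19, 2041 is 424 days after the start; 424 ÷ 30 = 14 remainder 4. Last occurrence in the window: #15 on Dec 15, 2041.
Occurrences #6 through #15: 10 in total.

10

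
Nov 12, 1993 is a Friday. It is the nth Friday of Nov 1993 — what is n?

2nd

Day 12 falls in week ⌈12/7⌉ of the month.
Days 1–7 hold the 1st Friday, 8–14 the 2nd, 15–21 the 3rd, 22–28 the 4th, 29–31 the 5th.
12 is in the range for the 2nd.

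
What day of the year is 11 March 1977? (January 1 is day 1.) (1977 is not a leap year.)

70

Days in months before March: 31 + 28 = 59.
Plus 11 days into March → day 70.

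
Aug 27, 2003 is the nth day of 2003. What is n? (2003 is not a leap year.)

Days in months before Aug: 31 + 28 + 31 + 30 + 31 + 30 + 31 = 212.
Plus 27 days into Aug → day 239.

239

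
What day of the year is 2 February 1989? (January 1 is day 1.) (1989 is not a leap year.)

33

Days in months before February: 31 = 31.
Plus 2 days into February → day 33.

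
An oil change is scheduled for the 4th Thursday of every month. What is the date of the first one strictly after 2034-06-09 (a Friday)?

2034-06-22

June 2034 starts on a Thursday; its first Thursday is the 1st, so the 4th Thursday is the 22nd — 2034-06-22.
2034-06-22 is after 2034-06-09, so that is the next one.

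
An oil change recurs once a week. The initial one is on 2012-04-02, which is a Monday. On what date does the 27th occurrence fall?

The 27th occurrence is 26 intervals after the first: 26 × 7 = 182 days after 2012-04-02.
April has 30 days — 28 days to the end of April leaves 154.
May has 31 days (123 left).
June has 30 days (93 left).
July has 31 days (62 left).
August has 31 days (31 left).
September has 30 days (1 left).
1 day into October → 2012-10-01.

2012-10-01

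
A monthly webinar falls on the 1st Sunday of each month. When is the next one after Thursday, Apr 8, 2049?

Apr 2049 starts on a Thursday, so its 1st Sunday is Apr 4, 2049 (3 days in).
That is not after Apr 8, 2049, so look at May 2049.
May 2049 starts on a Saturday, so its 1st Sunday is May 2, 2049 (1 day in).

May 2, 2049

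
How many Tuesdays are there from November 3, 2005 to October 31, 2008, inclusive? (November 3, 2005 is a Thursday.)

November 3, 2005 is a Thursday; the first Tuesday on or after it is November 8, 2005 (5 days later).
From November 8, 2005 to October 31, 2008: 53 + 365 + 365 + 305 = 1088 days (rest of 2005, 2006, 2007, to October 31, 2008 in 2008).
1088 ÷ 7 = 155 full weeks with remainder 3, so 155 more Tuesdays after the first → 156.

156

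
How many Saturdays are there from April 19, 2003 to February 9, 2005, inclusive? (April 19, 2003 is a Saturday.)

95

April 19, 2003 is a Saturday; the first Saturday on or after it is April 19, 2003.
From April 19, 2003 to February 9, 2005: 256 + 366 + 40 = 662 days (rest of 2003, 2004, to February 9, 2005 in 2005).
662 ÷ 7 = 94 full weeks with remainder 4, so 94 more Saturdays after the first → 95.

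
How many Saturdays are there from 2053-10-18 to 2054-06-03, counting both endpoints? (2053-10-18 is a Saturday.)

33

2053-10-18 is a Saturday; the first Saturday on or after it is 2053-10-18.
From 2053-10-18 to 2054-06-03: 13 + 30 + 31 + 31 + 28 + 31 + 30 + 31 + 3 = 228 days (rest of October, November, December, January, February, March, April, May, June).
228 ÷ 7 = 32 full weeks with remainder 4, so 32 more Saturdays after the first → 33.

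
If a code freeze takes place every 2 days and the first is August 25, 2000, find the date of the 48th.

November 27, 2000

The 48th occurrence is 47 intervals after the first: 47 × 2 = 94 days after August 25, 2000.
August has 31 days — 6 days to the end of August leaves 88.
September has 30 days (58 left).
October has 31 days (27 left).
27 days into November → November 27, 2000.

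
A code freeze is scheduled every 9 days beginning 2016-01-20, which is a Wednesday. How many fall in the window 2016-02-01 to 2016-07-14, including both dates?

Occurrences land 9·i days after 2016-01-20 for i = 0, 1, 2, …
2016-02-01 is 12 days after the start; 12 ÷ 9 = 1 remainder 3; since the remainder is 3, round up to i = 2. First occurrence in the window: #3 on 2016-02-07 (2×9 = 18 days in).
2016-07-14 is 176 days after the start; 176 ÷ 9 = 19 remainder 5. Last occurrence in the window: #20 on 2016-07-09.
Occurrences #3 through #20: 18 in total.

18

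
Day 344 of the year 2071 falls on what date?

2071-12-10

January has 31 days (344 − 31 = 313 remain).
February has 28 days (313 − 28 = 285 remain).
March has 31 days (285 − 31 = 254 remain).
April has 30 days (254 − 30 = 224 remain).
May has 31 days (224 − 31 = 193 remain).
June has 30 days (193 − 30 = 163 remain).
July has 31 days (163 − 31 = 132 remain).
August has 31 days (132 − 31 = 101 remain).
September has 30 days (101 − 30 = 71 remain).
October has 31 days (71 − 31 = 40 remain).
November has 30 days (40 − 30 = 10 remain).
10 into December → December 10.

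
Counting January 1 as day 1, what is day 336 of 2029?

2 December 2029

January has 31 days (336 − 31 = 305 remain).
February has 28 days (305 − 28 = 277 remain).
March has 31 days (277 − 31 = 246 remain).
April has 30 days (246 − 30 = 216 remain).
May has 31 days (216 − 31 = 185 remain).
June has 30 days (185 − 30 = 155 remain).
July has 31 days (155 − 31 = 124 remain).
August has 31 days (124 − 31 = 93 remain).
September has 30 days (93 − 30 = 63 remain).
October has 31 days (63 − 31 = 32 remain).
November has 30 days (32 − 30 = 2 remain).
2 into December → December 2.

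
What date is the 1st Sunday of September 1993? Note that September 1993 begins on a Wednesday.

September 1993 begins on a Wednesday, so the first Sunday is September 5 (4 days later).

September 5, 1993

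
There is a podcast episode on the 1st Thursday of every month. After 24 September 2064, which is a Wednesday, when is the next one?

September 2064 starts on a Monday, so its 1st Thursday is 4 September 2064 (3 days in).
That is not after 24 September 2064, so look at October 2064.
October 2064 starts on a Wednesday, so its 1st Thursday is 2 October 2064 (1 day in).

2 October 2064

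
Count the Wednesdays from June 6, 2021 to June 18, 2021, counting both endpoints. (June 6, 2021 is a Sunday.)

2

June 6, 2021 is a Sunday; the first Wednesday on or after it is June 9, 2021 (3 days later).
From June 9, 2021 to June 18, 2021 is 18 − 9 = 9 days.
9 ÷ 7 = 1 full weeks with remainder 2, so 1 more Wednesdays after the first → 2.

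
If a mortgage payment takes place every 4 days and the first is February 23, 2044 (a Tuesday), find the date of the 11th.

The 11th occurrence is 10 intervals after the first: 10 × 4 = 40 days after February 23, 2044.
February has 29 days — 6 days to the end of February leaves 34.
March has 31 days (3 left).
3 days into April → April 3, 2044.

April 3, 2044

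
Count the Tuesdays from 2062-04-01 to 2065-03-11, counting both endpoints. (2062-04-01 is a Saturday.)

2062-04-01 is a Saturday; the first Tuesday on or after it is 2062-04-04 (3 days later).
From 2062-04-04 to 2065-03-11: 271 + 365 + 366 + 70 = 1072 days (rest of 2062, 2063, 2064, to 2065-03-11 in 2065).
1072 ÷ 7 = 153 full weeks with remainder 1, so 153 more Tuesdays after the first → 154.

154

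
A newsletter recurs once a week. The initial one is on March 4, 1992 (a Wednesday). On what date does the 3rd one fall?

March 18, 1992

The 3rd occurrence is 2 intervals after the first: 2 × 7 = 14 days after March 4, 1992.
14 days later is March 18, 1992.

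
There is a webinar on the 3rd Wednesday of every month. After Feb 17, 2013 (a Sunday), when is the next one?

Feb 20, 2013

Feb 2013 starts on a Friday; its first Wednesday is the 6th, so the 3rd Wednesday is the 20th — Feb 20, 2013.
Feb 20, 2013 is after Feb 17, 2013, so that is the next one.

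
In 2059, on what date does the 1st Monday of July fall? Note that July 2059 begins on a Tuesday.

2059-07-07

July 2059 begins on a Tuesday, so the first Monday is July 7 (6 days later).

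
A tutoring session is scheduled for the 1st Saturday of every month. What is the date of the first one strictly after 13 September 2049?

September 2049 starts on a Wednesday, so its 1st Saturday is 4 September 2049 (3 days in).
That is not after 13 September 2049, so look at October 2049.
October 2049 starts on a Friday, so its 1st Saturday is 2 October 2049 (1 day in).

2 October 2049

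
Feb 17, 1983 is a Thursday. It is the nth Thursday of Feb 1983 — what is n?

3rd

Day 17 falls in week ⌈17/7⌉ of the month.
Days 1–7 hold the 1st Thursday, 8–14 the 2nd, 15–21 the 3rd, 22–28 the 4th, 29–31 the 5th.
17 is in the range for the 3rd.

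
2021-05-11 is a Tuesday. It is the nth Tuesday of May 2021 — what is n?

2nd

Day 11 falls in week ⌈11/7⌉ of the month.
Days 1–7 hold the 1st Tuesday, 8–14 the 2nd, 15–21 the 3rd, 22–28 the 4th, 29–31 the 5th.
11 is in the range for the 2nd.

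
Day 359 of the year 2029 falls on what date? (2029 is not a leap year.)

Dec 25, 2029

Jan has 31 days (359 − 31 = 328 remain).
Feb has 28 days (328 − 28 = 300 remain).
Mar has 31 days (300 − 31 = 269 remain).
Apr has 30 days (269 − 30 = 239 remain).
May has 31 days (239 − 31 = 208 remain).
Jun has 30 days (208 − 30 = 178 remain).
Jul has 31 days (178 − 31 = 147 remain).
Aug has 31 days (147 − 31 = 116 remain).
Sep has 30 days (116 − 30 = 86 remain).
Oct has 31 days (86 − 31 = 55 remain).
Nov has 30 days (55 − 30 = 25 remain).
25 into Dec → Dec 25.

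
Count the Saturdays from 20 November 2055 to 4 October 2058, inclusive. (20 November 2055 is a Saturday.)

20 November 2055 is a Saturday; the first Saturday on or after it is 20 November 2055.
From 20 November 2055 to 4 October 2058: 41 + 366 + 365 + 277 = 1049 days (rest of 2055, 2056, 2057, to 4 October 2058 in 2058).
1049 ÷ 7 = 149 full weeks with remainder 6, so 149 more Saturdays after the first → 150.

150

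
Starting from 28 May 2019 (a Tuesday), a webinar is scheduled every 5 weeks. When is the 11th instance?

The 11th occurrence is 10 intervals after the first: 10 × 35 = 350 days after 28 May 2019.
May has 31 days — 3 days to the end of May leaves 347.
June has 30 days (317 left).
July has 31 days (286 left).
August has 31 days (255 left).
September has 30 days (225 left).
October has 31 days (194 left).
November has 30 days (164 left).
December has 31 days (133 left).
January has 31 days (102 left).
February has 29 days (73 left).
March has 31 days (42 left).
April has 30 days (12 left).
12 days into May → 12 May 2020.

12 May 2020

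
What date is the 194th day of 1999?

January has 31 days (194 − 31 = 163 remain).
February has 28 days (163 − 28 = 135 remain).
March has 31 days (135 − 31 = 104 remain).
April has 30 days (104 − 30 = 74 remain).
May has 31 days (74 − 31 = 43 remain).
June has 30 days (43 − 30 = 13 remain).
13 into July → July 13.

July 13, 1999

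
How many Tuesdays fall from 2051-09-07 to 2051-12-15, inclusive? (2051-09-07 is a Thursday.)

14

2051-09-07 is a Thursday; the first Tuesday on or after it is 2051-09-12 (5 days later).
From 2051-09-12 to 2051-12-15: 18 + 31 + 30 + 15 = 94 days (rest of September, October, November, December).
94 ÷ 7 = 13 full weeks with remainder 3, so 13 more Tuesdays after the first → 14.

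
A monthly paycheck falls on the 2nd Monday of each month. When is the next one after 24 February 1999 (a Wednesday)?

February 1999 starts on a Monday; its first Monday is the 1st, so the 2nd Monday is the 8th — 8 February 1999.
That is not after 24 February 1999, so look at March 1999.
March 1999 starts on a Monday; its first Monday is the 1st, so the 2nd Monday is the 8th — 8 March 1999.

8 March 1999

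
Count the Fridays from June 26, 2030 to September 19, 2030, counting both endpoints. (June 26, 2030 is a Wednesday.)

June 26, 2030 is a Wednesday; the first Friday on or after it is June 28, 2030 (2 days later).
From June 28, 2030 to September 19, 2030: 2 + 31 + 31 + 19 = 83 days (rest of June, July, August, September).
83 ÷ 7 = 11 full weeks with remainder 6, so 11 more Fridays after the first → 12.

12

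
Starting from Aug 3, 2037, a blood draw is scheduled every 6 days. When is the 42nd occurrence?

Apr 6, 2038

The 42nd occurrence is 41 intervals after the first: 41 × 6 = 246 days after Aug 3, 2037.
Aug has 31 days — 28 days to the end of Aug leaves 218.
Sep has 30 days (188 left).
Oct has 31 days (157 left).
Nov has 30 days (127 left).
Dec has 31 days (96 left).
Jan has 31 days (65 left).
Feb has 28 days (37 left).
Mar has 31 days (6 left).
6 days into Apr → Apr 6, 2038.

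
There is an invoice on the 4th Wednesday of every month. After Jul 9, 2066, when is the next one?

Jul 28, 2066

Jul 2066 starts on a Thursday; its first Wednesday is the 7th, so the 4th Wednesday is the 28th — Jul 28, 2066.
Jul 28, 2066 is after Jul 9, 2066, so that is the next one.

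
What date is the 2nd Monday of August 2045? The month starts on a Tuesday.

2045-08-14

August 2045 begins on a Tuesday, so the first Monday is August 7 (6 days later).
The 2nd Monday is 1 weeks later: 7 + 7 = 14.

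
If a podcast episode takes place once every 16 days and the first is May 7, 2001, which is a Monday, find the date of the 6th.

Jul 26, 2001

The 6th occurrence is 5 intervals after the first: 5 × 16 = 80 days after May 7, 2001.
May has 31 days — 24 days to the end of May leaves 56.
Jun has 30 days (26 left).
26 days into Jul → Jul 26, 2001.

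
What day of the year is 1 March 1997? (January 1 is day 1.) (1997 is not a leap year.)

Days in months before March: 31 + 28 = 59.
Plus 1 day into March → day 60.

60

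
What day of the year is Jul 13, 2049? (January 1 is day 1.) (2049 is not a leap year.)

194

Days in months before Jul: 31 + 28 + 31 + 30 + 31 + 30 = 181.
Plus 13 days into Jul → day 194.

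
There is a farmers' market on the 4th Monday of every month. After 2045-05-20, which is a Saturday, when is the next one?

2045-05-22

May 2045 starts on a Monday; its first Monday is the 1st, so the 4th Monday is the 22nd — 2045-05-22.
2045-05-22 is after 2045-05-20, so that is the next one.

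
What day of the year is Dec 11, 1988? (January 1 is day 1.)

346

Days in months before Dec: 31 + 29 + 31 + 30 + 31 + 30 + 31 + 31 + 30 + 31 + 30 = 335.
Plus 11 days into Dec → day 346.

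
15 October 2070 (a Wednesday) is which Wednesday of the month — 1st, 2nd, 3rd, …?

3rd

Day 15 falls in week ⌈15/7⌉ of the month.
Days 1–7 hold the 1st Wednesday, 8–14 the 2nd, 15–21 the 3rd, 22–28 the 4th, 29–31 the 5th.
15 is in the range for the 3rd.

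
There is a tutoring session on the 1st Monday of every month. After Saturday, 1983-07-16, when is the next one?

July 1983 starts on a Friday, so its 1st Monday is 1983-07-04 (3 days in).
That is not after 1983-07-16, so look at August 1983.
August 1983 starts on a Monday, so its 1st Monday is 1983-08-01.

1983-08-01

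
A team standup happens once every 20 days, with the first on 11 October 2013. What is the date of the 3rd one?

20 November 2013

The 3rd occurrence is 2 intervals after the first: 2 × 20 = 40 days after 11 October 2013.
October has 31 days — 20 days to the end of October leaves 20.
20 days into November → 20 November 2013.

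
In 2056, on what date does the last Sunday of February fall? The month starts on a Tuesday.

February 2056 begins on a Tuesday, so the first Sunday is February 6 (5 days later).
February 2056 has 29 days. Adding weeks: 6, 13, 20, 27 — the last one ≤ 29 is the 27th.

27 February 2056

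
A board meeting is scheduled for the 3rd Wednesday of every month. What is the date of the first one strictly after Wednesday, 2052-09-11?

2052-09-18

September 2052 starts on a Sunday; its first Wednesday is the 4th, so the 3rd Wednesday is the 18th — 2052-09-18.
2052-09-18 is after 2052-09-11, so that is the next one.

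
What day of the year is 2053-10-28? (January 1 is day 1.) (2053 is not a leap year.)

Days in months before October: 31 + 28 + 31 + 30 + 31 + 30 + 31 + 31 + 30 = 273.
Plus 28 days into October → day 301.

301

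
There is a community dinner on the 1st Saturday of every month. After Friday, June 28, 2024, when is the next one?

July 6, 2024

June 2024 starts on a Saturday, so its 1st Saturday is June 1, 2024.
That is not after June 28, 2024, so look at July 2024.
July 2024 starts on a Monday, so its 1st Saturday is July 6, 2024 (5 days in).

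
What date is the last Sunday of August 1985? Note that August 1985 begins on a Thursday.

August 1985 begins on a Thursday, so the first Sunday is August 4 (3 days later).
August 1985 has 31 days. Adding weeks: 4, 11, 18, 25 — the last one ≤ 31 is the 25th.

1985-08-25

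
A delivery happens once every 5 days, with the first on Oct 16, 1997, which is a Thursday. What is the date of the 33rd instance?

Mar 25, 1998

The 33rd occurrence is 32 intervals after the first: 32 × 5 = 160 days after Oct 16, 1997.
Oct has 31 days — 15 days to the end of Oct leaves 145.
Nov has 30 days (115 left).
Dec has 31 days (84 left).
Jan has 31 days (53 left).
Feb has 28 days (25 left).
25 days into Mar → Mar 25, 1998.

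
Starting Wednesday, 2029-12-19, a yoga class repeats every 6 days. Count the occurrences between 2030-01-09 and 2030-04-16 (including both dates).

16

Occurrences land 6·i days after 2029-12-19 for i = 0, 1, 2, …
2030-01-09 is 21 days after the start; 21 ÷ 6 = 3 remainder 3; since the remainder is 3, round up to i = 4. First occurrence in the window: #5 on 2030-01-12 (4×6 = 24 days in).
2030-04-16 is 118 days after the start; 118 ÷ 6 = 19 remainder 4. Last occurrence in the window: #20 on 2030-04-12.
Occurrences #5 through #20: 16 in total.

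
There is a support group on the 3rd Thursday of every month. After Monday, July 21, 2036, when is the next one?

July 2036 starts on a Tuesday; its first Thursday is the 3rd, so the 3rd Thursday is the 17th — July 17, 2036.
That is not after July 21, 2036, so look at August 2036.
August 2036 starts on a Friday; its first Thursday is the 7th, so the 3rd Thursday is the 21st — August 21, 2036.

August 21, 2036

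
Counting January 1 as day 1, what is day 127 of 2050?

May 7, 2050

Jan has 31 days (127 − 31 = 96 remain).
Feb has 28 days (96 − 28 = 68 remain).
Mar has 31 days (68 − 31 = 37 remain).
Apr has 30 days (37 − 30 = 7 remain).
7 into May → May 7.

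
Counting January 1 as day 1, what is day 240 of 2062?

2062-08-28

January has 31 days (240 − 31 = 209 remain).
February has 28 days (209 − 28 = 181 remain).
March has 31 days (181 − 31 = 150 remain).
April has 30 days (150 − 30 = 120 remain).
May has 31 days (120 − 31 = 89 remain).
June has 30 days (89 − 30 = 59 remain).
July has 31 days (59 − 31 = 28 remain).
28 into August → August 28.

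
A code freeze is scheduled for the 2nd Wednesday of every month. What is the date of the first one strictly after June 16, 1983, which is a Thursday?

June 1983 starts on a Wednesday; its first Wednesday is the 1st, so the 2nd Wednesday is the 8th — June 8, 1983.
That is not after June 16, 1983, so look at July 1983.
July 1983 starts on a Friday; its first Wednesday is the 6th, so the 2nd Wednesday is the 13th — July 13, 1983.

July 13, 1983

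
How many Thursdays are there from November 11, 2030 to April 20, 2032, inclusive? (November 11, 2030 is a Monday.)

November 11, 2030 is a Monday; the first Thursday on or after it is November 14, 2030 (3 days later).
From November 14, 2030 to April 20, 2032: 47 + 365 + 111 = 523 days (rest of 2030, 2031, to April 20, 2032 in 2032).
523 ÷ 7 = 74 full weeks with remainder 5, so 74 more Thursdays after the first → 75.

75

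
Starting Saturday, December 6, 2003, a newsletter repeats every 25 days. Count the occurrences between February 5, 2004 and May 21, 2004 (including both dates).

4

Occurrences land 25·i days after December 6, 2003 for i = 0, 1, 2, …
February 5, 2004 is 61 days after the start; 61 ÷ 25 = 2 remainder 11; since the remainder is 11, round up to i = 3. First occurrence in the window: #4 on February 19, 2004 (3×25 = 75 days in).
May 21, 2004 is 167 days after the start; 167 ÷ 25 = 6 remainder 17. Last occurrence in the window: #7 on May 4, 2004.
Occurrences #4 through #7: 4 in total.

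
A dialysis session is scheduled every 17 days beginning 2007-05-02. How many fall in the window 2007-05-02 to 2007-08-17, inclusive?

7

Occurrences land 17·i days after 2007-05-02 for i = 0, 1, 2, …
The window opens on the start date, so the first occurrence inside is #1 on 2007-05-02.
2007-08-17 is 107 days after the start; 107 ÷ 17 = 6 remainder 5. Last occurrence in the window: #7 on 2007-08-12.
Occurrences #1 through #7: 7 in total.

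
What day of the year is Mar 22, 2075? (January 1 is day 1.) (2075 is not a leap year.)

81

Days in months before Mar: 31 + 28 = 59.
Plus 22 days into Mar → day 81.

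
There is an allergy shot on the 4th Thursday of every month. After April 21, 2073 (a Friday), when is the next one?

April 2073 starts on a Saturday; its first Thursday is the 6th, so the 4th Thursday is the 27th — April 27, 2073.
April 27, 2073 is after April 21, 2073, so that is the next one.

April 27, 2073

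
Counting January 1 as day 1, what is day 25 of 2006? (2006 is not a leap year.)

January 25, 2006

25 into January → January 25.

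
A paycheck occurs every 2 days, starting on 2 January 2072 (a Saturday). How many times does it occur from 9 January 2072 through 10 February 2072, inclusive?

Occurrences land 2·i days after 2 January 2072 for i = 0, 1, 2, …
9 January 2072 is 7 days after the start; 7 ÷ 2 = 3 remainder 1; since the remainder is 1, round up to i = 4. First occurrence in the window: #5 on 10 January 2072 (4×2 = 8 days in).
10 February 2072 is 39 days after the start; 39 ÷ 2 = 19 remainder 1. Last occurrence in the window: #20 on 9 February 2072.
Occurrences #5 through #20: 16 in total.

16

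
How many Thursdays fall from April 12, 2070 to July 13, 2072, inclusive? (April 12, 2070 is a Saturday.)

117

April 12, 2070 is a Saturday; the first Thursday on or after it is April 17, 2070 (5 days later).
From April 17, 2070 to July 13, 2072: 258 + 365 + 195 = 818 days (rest of 2070, 2071, to July 13, 2072 in 2072).
818 ÷ 7 = 116 full weeks with remainder 6, so 116 more Thursdays after the first → 117.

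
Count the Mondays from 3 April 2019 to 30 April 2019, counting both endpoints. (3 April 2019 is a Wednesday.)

3 April 2019 is a Wednesday; the first Monday on or after it is 8 April 2019 (5 days later).
From 8 April 2019 to 30 April 2019 is 30 − 8 = 22 days.
22 ÷ 7 = 3 full weeks with remainder 1, so 3 more Mondays after the first → 4.

4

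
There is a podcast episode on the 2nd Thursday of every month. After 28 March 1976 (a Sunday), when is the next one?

March 1976 starts on a Monday; its first Thursday is the 4th, so the 2nd Thursday is the 11th — 11 March 1976.
That is not after 28 March 1976, so look at April 1976.
April 1976 starts on a Thursday; its first Thursday is the 1st, so the 2nd Thursday is the 8th — 8 April 1976.

8 April 1976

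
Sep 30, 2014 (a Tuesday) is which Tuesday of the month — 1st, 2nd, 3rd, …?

5th

Day 30 falls in week ⌈30/7⌉ of the month.
Days 1–7 hold the 1st Tuesday, 8–14 the 2nd, 15–21 the 3rd, 22–28 the 4th, 29–31 the 5th.
30 is in the range for the 5th.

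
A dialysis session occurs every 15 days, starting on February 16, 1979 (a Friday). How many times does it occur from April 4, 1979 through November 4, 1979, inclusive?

14

Occurrences land 15·i days after February 16, 1979 for i = 0, 1, 2, …
April 4, 1979 is 47 days after the start; 47 ÷ 15 = 3 remainder 2; since the remainder is 2, round up to i = 4. First occurrence in the window: #5 on April 17, 1979 (4×15 = 60 days in).
November 4, 1979 is 261 days after the start; 261 ÷ 15 = 17 remainder 6. Last occurrence in the window: #18 on October 29, 1979.
Occurrences #5 through #18: 14 in total.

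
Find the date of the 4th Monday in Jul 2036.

Jul 28, 2036

Jul 2036 begins on a Tuesday, so the first Monday is Jul 7 (6 days later).
The 4th Monday is 3 weeks later: 7 + 21 = 28.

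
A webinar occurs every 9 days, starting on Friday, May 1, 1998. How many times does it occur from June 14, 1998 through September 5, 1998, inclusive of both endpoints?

10

Occurrences land 9·i days after May 1, 1998 for i = 0, 1, 2, …
June 14, 1998 is 44 days after the start; 44 ÷ 9 = 4 remainder 8; since the remainder is 8, round up to i = 5. First occurrence in the window: #6 on June 15, 1998 (5×9 = 45 days in).
September 5, 1998 is 127 days after the start; 127 ÷ 9 = 14 remainder 1. Last occurrence in the window: #15 on September 4, 1998.
Occurrences #6 through #15: 10 in total.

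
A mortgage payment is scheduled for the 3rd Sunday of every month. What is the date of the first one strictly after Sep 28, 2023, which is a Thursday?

Oct 15, 2023

Sep 2023 starts on a Friday; its first Sunday is the 3rd, so the 3rd Sunday is the 17th — Sep 17, 2023.
That is not after Sep 28, 2023, so look at Oct 2023.
Oct 2023 starts on a Sunday; its first Sunday is the 1st, so the 3rd Sunday is the 15th — Oct 15, 2023.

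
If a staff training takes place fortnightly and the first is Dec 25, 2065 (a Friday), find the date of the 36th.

Apr 29, 2067

The 36th occurrence is 35 intervals after the first: 35 × 14 = 490 days after Dec 25, 2065.
Dec has 31 days — 6 days to the end of Dec leaves 484.
2066 has 365 days (119 left).
Jan has 31 days (88 left).
Feb has 28 days (60 left).
Mar has 31 days (29 left).
29 days into Apr → Apr 29, 2067.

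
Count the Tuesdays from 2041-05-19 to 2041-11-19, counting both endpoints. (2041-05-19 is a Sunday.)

2041-05-19 is a Sunday; the first Tuesday on or after it is 2041-05-21 (2 days later).
From 2041-05-21 to 2041-11-19: 10 + 30 + 31 + 31 + 30 + 31 + 19 = 182 days (rest of May, June, July, August, September, October, November).
182 ÷ 7 = 26 full weeks with remainder 0, so 26 more Tuesdays after the first → 27.

27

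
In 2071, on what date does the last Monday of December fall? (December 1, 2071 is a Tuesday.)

2071-12-28

December 2071 begins on a Tuesday, so the first Monday is December 7 (6 days later).
December 2071 has 31 days. Adding weeks: 7, 14, 21, 28 — the last one ≤ 31 is the 28th.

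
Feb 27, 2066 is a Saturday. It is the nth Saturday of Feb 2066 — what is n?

Day 27 falls in week ⌈27/7⌉ of the month.
Days 1–7 hold the 1st Saturday, 8–14 the 2nd, 15–21 the 3rd, 22–28 the 4th, 29–31 the 5th.
27 is in the range for the 4th.

4th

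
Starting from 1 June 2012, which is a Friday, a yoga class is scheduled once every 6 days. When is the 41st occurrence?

The 41st occurrence is 40 intervals after the first: 40 × 6 = 240 days after 1 June 2012.
June has 30 days — 29 days to the end of June leaves 211.
July has 31 days (180 left).
August has 31 days (149 left).
September has 30 days (119 left).
October has 31 days (88 left).
November has 30 days (58 left).
December has 31 days (27 left).
27 days into January → 27 January 2013.

27 January 2013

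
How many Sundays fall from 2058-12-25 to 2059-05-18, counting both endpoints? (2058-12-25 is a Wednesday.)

2058-12-25 is a Wednesday; the first Sunday on or after it is 2058-12-29 (4 days later).
From 2058-12-29 to 2059-05-18: 2 + 31 + 28 + 31 + 30 + 18 = 140 days (rest of December, January, February, March, April, May).
140 ÷ 7 = 20 full weeks with remainder 0, so 20 more Sundays after the first → 21.

21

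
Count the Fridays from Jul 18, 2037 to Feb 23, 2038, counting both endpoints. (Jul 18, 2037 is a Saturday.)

Jul 18, 2037 is a Saturday; the first Friday on or after it is Jul 24, 2037 (6 days later).
From Jul 24, 2037 to Feb 23, 2038: 7 + 31 + 30 + 31 + 30 + 31 + 31 + 23 = 214 days (rest of Jul, Aug, Sep, Oct, Nov, Dec, Jan, Feb).
214 ÷ 7 = 30 full weeks with remainder 4, so 30 more Fridays after the first → 31.

31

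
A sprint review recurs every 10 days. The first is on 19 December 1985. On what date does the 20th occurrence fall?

27 June 1986

The 20th occurrence is 19 intervals after the first: 19 × 10 = 190 days after 19 December 1985.
December has 31 days — 12 days to the end of December leaves 178.
January has 31 days (147 left).
February has 28 days (119 left).
March has 31 days (88 left).
April has 30 days (58 left).
May has 31 days (27 left).
27 days into June → 27 June 1986.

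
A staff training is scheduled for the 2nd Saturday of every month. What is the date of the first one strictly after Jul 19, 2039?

Aug 13, 2039

Jul 2039 starts on a Friday; its first Saturday is the 2nd, so the 2nd Saturday is the 9th — Jul 9, 2039.
That is not after Jul 19, 2039, so look at Aug 2039.
Aug 2039 starts on a Monday; its first Saturday is the 6th, so the 2nd Saturday is the 13th — Aug 13, 2039.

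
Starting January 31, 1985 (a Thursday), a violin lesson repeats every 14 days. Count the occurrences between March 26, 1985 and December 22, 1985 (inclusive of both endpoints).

20

Occurrences land 14·i days after January 31, 1985 for i = 0, 1, 2, …
March 26, 1985 is 54 days after the start; 54 ÷ 14 = 3 remainder 12; since the remainder is 12, round up to i = 4. First occurrence in the window: #5 on March 28, 1985 (4×14 = 56 days in).
December 22, 1985 is 325 days after the start; 325 ÷ 14 = 23 remainder 3. Last occurrence in the window: #24 on December 19, 1985.
Occurrences #5 through #24: 20 in total.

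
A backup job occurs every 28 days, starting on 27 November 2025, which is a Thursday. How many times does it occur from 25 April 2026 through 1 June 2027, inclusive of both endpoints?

14

Occurrences land 28·i days after 27 November 2025 for i = 0, 1, 2, …
25 April 2026 is 149 days after the start; 149 ÷ 28 = 5 remainder 9; since the remainder is 9, round up to i = 6. First occurrence in the window: #7 on 14 May 2026 (6×28 = 168 days in).
1 June 2027 is 551 days after the start; 551 ÷ 28 = 19 remainder 19. Last occurrence in the window: #20 on 13 May 2027.
Occurrences #7 through #20: 14 in total.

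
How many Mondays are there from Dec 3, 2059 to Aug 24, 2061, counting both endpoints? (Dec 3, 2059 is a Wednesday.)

90

Dec 3, 2059 is a Wednesday; the first Monday on or after it is Dec 8, 2059 (5 days later).
From Dec 8, 2059 to Aug 24, 2061: 23 + 366 + 236 = 625 days (rest of 2059, 2060, to Aug 24, 2061 in 2061).
625 ÷ 7 = 89 full weeks with remainder 2, so 89 more Mondays after the first → 90.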